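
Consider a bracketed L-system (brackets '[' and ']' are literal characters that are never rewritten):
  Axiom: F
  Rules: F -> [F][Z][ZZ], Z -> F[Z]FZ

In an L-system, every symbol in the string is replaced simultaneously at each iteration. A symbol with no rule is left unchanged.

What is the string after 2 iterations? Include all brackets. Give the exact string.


Answer: [[F][Z][ZZ]][F[Z]FZ][F[Z]FZF[Z]FZ]

Derivation:
Step 0: F
Step 1: [F][Z][ZZ]
Step 2: [[F][Z][ZZ]][F[Z]FZ][F[Z]FZF[Z]FZ]


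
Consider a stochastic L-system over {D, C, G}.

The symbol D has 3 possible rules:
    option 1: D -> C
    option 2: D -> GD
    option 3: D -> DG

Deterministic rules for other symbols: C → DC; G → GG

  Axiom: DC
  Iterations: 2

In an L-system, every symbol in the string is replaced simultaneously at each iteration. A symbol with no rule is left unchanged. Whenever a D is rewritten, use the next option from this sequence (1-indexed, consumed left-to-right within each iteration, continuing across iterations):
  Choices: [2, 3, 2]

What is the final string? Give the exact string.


Answer: GGDGGDDC

Derivation:
Step 0: DC
Step 1: GDDC  (used choices [2])
Step 2: GGDGGDDC  (used choices [3, 2])


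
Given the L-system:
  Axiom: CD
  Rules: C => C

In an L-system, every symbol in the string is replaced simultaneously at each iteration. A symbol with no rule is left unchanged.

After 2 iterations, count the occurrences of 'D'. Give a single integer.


Step 0: CD  (1 'D')
Step 1: CD  (1 'D')
Step 2: CD  (1 'D')

Answer: 1


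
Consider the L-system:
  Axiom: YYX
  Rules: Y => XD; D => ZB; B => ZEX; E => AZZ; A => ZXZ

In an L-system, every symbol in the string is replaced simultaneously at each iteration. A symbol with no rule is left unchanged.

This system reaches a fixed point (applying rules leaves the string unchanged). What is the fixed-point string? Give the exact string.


Answer: XZZZXZZZXXZZZXZZZXX

Derivation:
Step 0: YYX
Step 1: XDXDX
Step 2: XZBXZBX
Step 3: XZZEXXZZEXX
Step 4: XZZAZZXXZZAZZXX
Step 5: XZZZXZZZXXZZZXZZZXX
Step 6: XZZZXZZZXXZZZXZZZXX  (unchanged — fixed point at step 5)


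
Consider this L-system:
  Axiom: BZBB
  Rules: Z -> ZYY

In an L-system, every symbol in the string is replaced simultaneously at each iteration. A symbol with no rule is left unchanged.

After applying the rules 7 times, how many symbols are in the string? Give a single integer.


Step 0: length = 4
Step 1: length = 6
Step 2: length = 8
Step 3: length = 10
Step 4: length = 12
Step 5: length = 14
Step 6: length = 16
Step 7: length = 18

Answer: 18


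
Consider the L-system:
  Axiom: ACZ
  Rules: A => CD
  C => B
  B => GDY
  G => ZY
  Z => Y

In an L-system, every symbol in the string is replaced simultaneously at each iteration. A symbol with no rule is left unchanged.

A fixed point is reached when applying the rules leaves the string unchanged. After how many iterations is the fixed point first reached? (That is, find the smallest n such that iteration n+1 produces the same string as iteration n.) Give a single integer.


Step 0: ACZ
Step 1: CDBY
Step 2: BDGDYY
Step 3: GDYDZYDYY
Step 4: ZYDYDYYDYY
Step 5: YYDYDYYDYY
Step 6: YYDYDYYDYY  (unchanged — fixed point at step 5)

Answer: 5


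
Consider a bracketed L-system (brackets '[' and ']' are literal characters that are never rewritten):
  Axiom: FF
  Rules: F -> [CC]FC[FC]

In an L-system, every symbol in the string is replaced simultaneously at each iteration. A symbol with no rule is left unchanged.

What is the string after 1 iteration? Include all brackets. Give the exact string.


Step 0: FF
Step 1: [CC]FC[FC][CC]FC[FC]

Answer: [CC]FC[FC][CC]FC[FC]


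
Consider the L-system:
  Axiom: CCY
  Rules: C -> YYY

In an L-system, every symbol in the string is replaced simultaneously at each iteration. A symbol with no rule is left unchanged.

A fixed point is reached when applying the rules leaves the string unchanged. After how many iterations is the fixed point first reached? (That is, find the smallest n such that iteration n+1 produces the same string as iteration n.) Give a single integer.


Answer: 1

Derivation:
Step 0: CCY
Step 1: YYYYYYY
Step 2: YYYYYYY  (unchanged — fixed point at step 1)


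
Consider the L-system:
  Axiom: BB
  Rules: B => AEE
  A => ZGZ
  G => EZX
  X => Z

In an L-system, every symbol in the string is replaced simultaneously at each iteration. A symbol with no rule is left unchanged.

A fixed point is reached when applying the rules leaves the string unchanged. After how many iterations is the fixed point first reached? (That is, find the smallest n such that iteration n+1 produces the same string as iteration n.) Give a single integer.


Answer: 4

Derivation:
Step 0: BB
Step 1: AEEAEE
Step 2: ZGZEEZGZEE
Step 3: ZEZXZEEZEZXZEE
Step 4: ZEZZZEEZEZZZEE
Step 5: ZEZZZEEZEZZZEE  (unchanged — fixed point at step 4)


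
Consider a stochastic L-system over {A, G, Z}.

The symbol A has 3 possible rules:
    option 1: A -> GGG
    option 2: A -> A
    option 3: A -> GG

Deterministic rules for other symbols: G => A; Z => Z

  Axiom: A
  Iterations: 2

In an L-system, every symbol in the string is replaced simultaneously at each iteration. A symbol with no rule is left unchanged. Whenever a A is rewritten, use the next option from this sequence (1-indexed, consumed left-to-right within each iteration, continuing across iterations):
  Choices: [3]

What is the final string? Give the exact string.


Answer: AA

Derivation:
Step 0: A
Step 1: GG  (used choices [3])
Step 2: AA  (used choices [])


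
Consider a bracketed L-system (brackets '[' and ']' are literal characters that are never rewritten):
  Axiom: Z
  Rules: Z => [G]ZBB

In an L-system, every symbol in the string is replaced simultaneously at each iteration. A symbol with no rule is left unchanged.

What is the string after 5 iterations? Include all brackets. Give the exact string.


Step 0: Z
Step 1: [G]ZBB
Step 2: [G][G]ZBBBB
Step 3: [G][G][G]ZBBBBBB
Step 4: [G][G][G][G]ZBBBBBBBB
Step 5: [G][G][G][G][G]ZBBBBBBBBBB

Answer: [G][G][G][G][G]ZBBBBBBBBBB


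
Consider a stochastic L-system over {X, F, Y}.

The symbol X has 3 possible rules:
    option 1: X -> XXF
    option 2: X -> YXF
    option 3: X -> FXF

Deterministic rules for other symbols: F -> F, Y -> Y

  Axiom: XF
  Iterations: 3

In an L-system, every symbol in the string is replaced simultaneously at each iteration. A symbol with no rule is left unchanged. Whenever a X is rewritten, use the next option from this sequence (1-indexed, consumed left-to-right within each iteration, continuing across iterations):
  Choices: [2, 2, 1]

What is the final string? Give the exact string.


Answer: YYXXFFFF

Derivation:
Step 0: XF
Step 1: YXFF  (used choices [2])
Step 2: YYXFFF  (used choices [2])
Step 3: YYXXFFFF  (used choices [1])


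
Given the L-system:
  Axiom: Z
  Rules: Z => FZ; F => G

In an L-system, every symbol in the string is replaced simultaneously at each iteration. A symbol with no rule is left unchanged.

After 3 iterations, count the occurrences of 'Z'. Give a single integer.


Answer: 1

Derivation:
Step 0: Z  (1 'Z')
Step 1: FZ  (1 'Z')
Step 2: GFZ  (1 'Z')
Step 3: GGFZ  (1 'Z')


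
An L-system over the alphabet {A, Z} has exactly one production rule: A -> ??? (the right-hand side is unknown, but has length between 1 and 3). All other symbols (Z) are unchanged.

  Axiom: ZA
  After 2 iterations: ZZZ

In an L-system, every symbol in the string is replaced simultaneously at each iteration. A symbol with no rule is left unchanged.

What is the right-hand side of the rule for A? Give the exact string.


Trying A -> ZZ:
  Step 0: ZA
  Step 1: ZZZ
  Step 2: ZZZ
Matches the given result.

Answer: ZZ


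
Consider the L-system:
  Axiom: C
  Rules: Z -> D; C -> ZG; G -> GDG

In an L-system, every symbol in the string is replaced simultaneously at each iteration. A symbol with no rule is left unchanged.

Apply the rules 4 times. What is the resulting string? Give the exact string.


Answer: DGDGDGDGDGDGDGDG

Derivation:
Step 0: C
Step 1: ZG
Step 2: DGDG
Step 3: DGDGDGDG
Step 4: DGDGDGDGDGDGDGDG


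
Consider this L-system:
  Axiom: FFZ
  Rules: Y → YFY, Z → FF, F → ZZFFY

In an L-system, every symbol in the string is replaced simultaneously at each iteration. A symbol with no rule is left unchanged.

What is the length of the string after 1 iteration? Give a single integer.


Step 0: length = 3
Step 1: length = 12

Answer: 12


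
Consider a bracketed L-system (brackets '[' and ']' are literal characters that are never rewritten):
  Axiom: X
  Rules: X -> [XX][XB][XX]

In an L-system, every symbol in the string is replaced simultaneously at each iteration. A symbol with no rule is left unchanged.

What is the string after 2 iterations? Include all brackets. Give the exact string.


Answer: [[XX][XB][XX][XX][XB][XX]][[XX][XB][XX]B][[XX][XB][XX][XX][XB][XX]]

Derivation:
Step 0: X
Step 1: [XX][XB][XX]
Step 2: [[XX][XB][XX][XX][XB][XX]][[XX][XB][XX]B][[XX][XB][XX][XX][XB][XX]]


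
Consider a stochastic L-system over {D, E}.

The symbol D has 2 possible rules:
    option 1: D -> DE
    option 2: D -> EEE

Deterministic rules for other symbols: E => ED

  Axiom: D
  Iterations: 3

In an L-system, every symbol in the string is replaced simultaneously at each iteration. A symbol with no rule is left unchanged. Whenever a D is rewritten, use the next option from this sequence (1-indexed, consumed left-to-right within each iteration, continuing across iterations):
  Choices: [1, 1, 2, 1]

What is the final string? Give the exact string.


Step 0: D
Step 1: DE  (used choices [1])
Step 2: DEED  (used choices [1])
Step 3: EEEEDEDDE  (used choices [2, 1])

Answer: EEEEDEDDE


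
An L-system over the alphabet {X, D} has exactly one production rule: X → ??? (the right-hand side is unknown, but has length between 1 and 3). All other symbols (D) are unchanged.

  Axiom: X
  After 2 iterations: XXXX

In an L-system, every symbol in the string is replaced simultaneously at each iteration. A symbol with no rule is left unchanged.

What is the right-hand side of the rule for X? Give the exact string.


Answer: XX

Derivation:
Trying X → XX:
  Step 0: X
  Step 1: XX
  Step 2: XXXX
Matches the given result.


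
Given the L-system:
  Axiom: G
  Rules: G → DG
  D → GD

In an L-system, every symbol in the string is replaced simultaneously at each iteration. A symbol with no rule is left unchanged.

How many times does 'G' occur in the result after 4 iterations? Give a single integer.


Answer: 8

Derivation:
Step 0: G  (1 'G')
Step 1: DG  (1 'G')
Step 2: GDDG  (2 'G')
Step 3: DGGDGDDG  (4 'G')
Step 4: GDDGDGGDDGGDGDDG  (8 'G')


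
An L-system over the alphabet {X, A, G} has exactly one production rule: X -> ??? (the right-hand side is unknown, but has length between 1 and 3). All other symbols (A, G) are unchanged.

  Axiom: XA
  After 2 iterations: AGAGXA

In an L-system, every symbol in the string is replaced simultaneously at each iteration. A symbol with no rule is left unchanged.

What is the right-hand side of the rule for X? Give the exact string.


Trying X -> AGX:
  Step 0: XA
  Step 1: AGXA
  Step 2: AGAGXA
Matches the given result.

Answer: AGX


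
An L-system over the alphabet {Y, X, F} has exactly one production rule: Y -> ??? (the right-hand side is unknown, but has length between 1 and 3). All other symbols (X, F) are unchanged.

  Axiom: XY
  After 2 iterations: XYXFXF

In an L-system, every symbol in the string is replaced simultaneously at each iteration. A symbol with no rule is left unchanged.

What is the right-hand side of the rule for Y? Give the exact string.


Trying Y -> YXF:
  Step 0: XY
  Step 1: XYXF
  Step 2: XYXFXF
Matches the given result.

Answer: YXF


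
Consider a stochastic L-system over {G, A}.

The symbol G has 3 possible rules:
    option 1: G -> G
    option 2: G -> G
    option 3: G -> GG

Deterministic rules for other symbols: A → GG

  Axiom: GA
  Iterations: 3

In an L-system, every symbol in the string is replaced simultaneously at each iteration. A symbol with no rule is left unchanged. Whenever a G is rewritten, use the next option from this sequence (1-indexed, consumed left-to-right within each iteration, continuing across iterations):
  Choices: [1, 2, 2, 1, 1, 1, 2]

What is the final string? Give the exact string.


Answer: GGG

Derivation:
Step 0: GA
Step 1: GGG  (used choices [1])
Step 2: GGG  (used choices [2, 2, 1])
Step 3: GGG  (used choices [1, 1, 2])


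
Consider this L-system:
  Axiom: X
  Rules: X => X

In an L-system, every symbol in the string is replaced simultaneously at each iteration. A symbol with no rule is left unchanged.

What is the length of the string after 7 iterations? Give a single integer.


Step 0: length = 1
Step 1: length = 1
Step 2: length = 1
Step 3: length = 1
Step 4: length = 1
Step 5: length = 1
Step 6: length = 1
Step 7: length = 1

Answer: 1


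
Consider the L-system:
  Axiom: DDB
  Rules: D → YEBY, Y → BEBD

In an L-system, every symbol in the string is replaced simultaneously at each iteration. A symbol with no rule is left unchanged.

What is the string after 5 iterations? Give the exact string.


Answer: BEBBEBYEBYEBBEBYEBYEBBEBBEBYEBYEBBEBYEBYBEBBEBYEBYEBBEBYEBYEBBEBBEBYEBYEBBEBYEBYB

Derivation:
Step 0: DDB
Step 1: YEBYYEBYB
Step 2: BEBDEBBEBDBEBDEBBEBDB
Step 3: BEBYEBYEBBEBYEBYBEBYEBYEBBEBYEBYB
Step 4: BEBBEBDEBBEBDEBBEBBEBDEBBEBDBEBBEBDEBBEBDEBBEBBEBDEBBEBDB
Step 5: BEBBEBYEBYEBBEBYEBYEBBEBBEBYEBYEBBEBYEBYBEBBEBYEBYEBBEBYEBYEBBEBBEBYEBYEBBEBYEBYB


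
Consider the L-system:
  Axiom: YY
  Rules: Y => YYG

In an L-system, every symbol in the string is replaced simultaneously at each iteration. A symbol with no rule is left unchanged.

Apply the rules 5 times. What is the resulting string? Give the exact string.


Answer: YYGYYGGYYGYYGGGYYGYYGGYYGYYGGGGYYGYYGGYYGYYGGGYYGYYGGYYGYYGGGGGYYGYYGGYYGYYGGGYYGYYGGYYGYYGGGGYYGYYGGYYGYYGGGYYGYYGGYYGYYGGGGG

Derivation:
Step 0: YY
Step 1: YYGYYG
Step 2: YYGYYGGYYGYYGG
Step 3: YYGYYGGYYGYYGGGYYGYYGGYYGYYGGG
Step 4: YYGYYGGYYGYYGGGYYGYYGGYYGYYGGGGYYGYYGGYYGYYGGGYYGYYGGYYGYYGGGG
Step 5: YYGYYGGYYGYYGGGYYGYYGGYYGYYGGGGYYGYYGGYYGYYGGGYYGYYGGYYGYYGGGGGYYGYYGGYYGYYGGGYYGYYGGYYGYYGGGGYYGYYGGYYGYYGGGYYGYYGGYYGYYGGGGG


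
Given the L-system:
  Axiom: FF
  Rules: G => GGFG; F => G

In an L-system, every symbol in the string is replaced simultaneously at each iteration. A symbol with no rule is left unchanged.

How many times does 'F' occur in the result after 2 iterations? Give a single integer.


Step 0: FF  (2 'F')
Step 1: GG  (0 'F')
Step 2: GGFGGGFG  (2 'F')

Answer: 2


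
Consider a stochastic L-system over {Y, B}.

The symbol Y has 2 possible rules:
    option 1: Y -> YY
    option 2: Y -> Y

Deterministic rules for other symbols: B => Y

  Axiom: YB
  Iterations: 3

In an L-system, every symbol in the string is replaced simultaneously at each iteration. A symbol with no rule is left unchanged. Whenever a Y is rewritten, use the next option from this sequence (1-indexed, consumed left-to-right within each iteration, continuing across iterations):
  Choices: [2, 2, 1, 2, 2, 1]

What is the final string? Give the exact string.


Step 0: YB
Step 1: YY  (used choices [2])
Step 2: YYY  (used choices [2, 1])
Step 3: YYYY  (used choices [2, 2, 1])

Answer: YYYY


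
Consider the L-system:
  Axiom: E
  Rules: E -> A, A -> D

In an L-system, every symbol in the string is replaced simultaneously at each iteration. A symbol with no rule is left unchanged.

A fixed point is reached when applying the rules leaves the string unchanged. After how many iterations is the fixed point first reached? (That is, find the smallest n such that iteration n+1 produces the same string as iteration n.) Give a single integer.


Step 0: E
Step 1: A
Step 2: D
Step 3: D  (unchanged — fixed point at step 2)

Answer: 2


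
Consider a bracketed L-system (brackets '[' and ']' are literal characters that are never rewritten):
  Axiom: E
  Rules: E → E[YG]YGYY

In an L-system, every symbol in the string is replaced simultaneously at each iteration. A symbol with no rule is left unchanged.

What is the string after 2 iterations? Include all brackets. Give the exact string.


Step 0: E
Step 1: E[YG]YGYY
Step 2: E[YG]YGYY[YG]YGYY

Answer: E[YG]YGYY[YG]YGYY


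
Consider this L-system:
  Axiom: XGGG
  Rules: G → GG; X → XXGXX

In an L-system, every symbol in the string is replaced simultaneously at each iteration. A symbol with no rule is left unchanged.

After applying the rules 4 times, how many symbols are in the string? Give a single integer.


Answer: 424

Derivation:
Step 0: length = 4
Step 1: length = 11
Step 2: length = 34
Step 3: length = 116
Step 4: length = 424


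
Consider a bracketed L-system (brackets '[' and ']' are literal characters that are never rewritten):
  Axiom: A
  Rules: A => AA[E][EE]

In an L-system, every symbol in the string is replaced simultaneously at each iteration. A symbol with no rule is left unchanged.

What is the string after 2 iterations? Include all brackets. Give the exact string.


Answer: AA[E][EE]AA[E][EE][E][EE]

Derivation:
Step 0: A
Step 1: AA[E][EE]
Step 2: AA[E][EE]AA[E][EE][E][EE]


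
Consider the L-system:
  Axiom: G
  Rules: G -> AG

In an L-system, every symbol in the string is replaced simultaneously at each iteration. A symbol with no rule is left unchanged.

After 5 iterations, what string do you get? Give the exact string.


Answer: AAAAAG

Derivation:
Step 0: G
Step 1: AG
Step 2: AAG
Step 3: AAAG
Step 4: AAAAG
Step 5: AAAAAG


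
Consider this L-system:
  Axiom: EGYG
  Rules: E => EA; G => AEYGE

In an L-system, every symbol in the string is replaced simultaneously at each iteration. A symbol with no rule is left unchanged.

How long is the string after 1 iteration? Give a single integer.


Answer: 13

Derivation:
Step 0: length = 4
Step 1: length = 13


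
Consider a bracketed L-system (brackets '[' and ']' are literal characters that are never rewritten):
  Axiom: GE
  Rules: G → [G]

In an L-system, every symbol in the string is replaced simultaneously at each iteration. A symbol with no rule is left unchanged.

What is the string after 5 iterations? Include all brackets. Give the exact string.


Answer: [[[[[G]]]]]E

Derivation:
Step 0: GE
Step 1: [G]E
Step 2: [[G]]E
Step 3: [[[G]]]E
Step 4: [[[[G]]]]E
Step 5: [[[[[G]]]]]E


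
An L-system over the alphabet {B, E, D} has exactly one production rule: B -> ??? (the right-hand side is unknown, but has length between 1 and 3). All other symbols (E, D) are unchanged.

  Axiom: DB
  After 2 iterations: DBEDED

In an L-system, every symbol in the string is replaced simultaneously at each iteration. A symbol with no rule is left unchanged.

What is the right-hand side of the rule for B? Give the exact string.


Trying B -> BED:
  Step 0: DB
  Step 1: DBED
  Step 2: DBEDED
Matches the given result.

Answer: BED


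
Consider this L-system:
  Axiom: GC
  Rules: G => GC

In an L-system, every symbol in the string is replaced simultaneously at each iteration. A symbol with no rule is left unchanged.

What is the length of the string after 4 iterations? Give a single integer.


Answer: 6

Derivation:
Step 0: length = 2
Step 1: length = 3
Step 2: length = 4
Step 3: length = 5
Step 4: length = 6


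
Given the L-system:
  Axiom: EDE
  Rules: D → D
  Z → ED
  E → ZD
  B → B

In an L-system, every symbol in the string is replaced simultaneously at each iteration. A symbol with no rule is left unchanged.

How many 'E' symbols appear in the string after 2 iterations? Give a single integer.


Step 0: EDE  (2 'E')
Step 1: ZDDZD  (0 'E')
Step 2: EDDDEDD  (2 'E')

Answer: 2


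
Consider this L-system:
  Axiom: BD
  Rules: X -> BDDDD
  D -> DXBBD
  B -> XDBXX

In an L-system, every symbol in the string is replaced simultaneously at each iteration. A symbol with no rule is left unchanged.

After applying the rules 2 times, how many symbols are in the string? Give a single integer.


Answer: 50

Derivation:
Step 0: length = 2
Step 1: length = 10
Step 2: length = 50


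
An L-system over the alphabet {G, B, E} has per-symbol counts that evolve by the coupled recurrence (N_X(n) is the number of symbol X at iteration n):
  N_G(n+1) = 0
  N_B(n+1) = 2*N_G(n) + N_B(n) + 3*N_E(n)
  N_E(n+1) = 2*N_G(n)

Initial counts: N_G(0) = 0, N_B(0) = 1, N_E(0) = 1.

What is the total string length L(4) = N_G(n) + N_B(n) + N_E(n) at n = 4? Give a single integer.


Answer: 4

Derivation:
Step 0: N_G=0, N_B=1, N_E=1, L=2
Step 1: N_G=0, N_B=4, N_E=0, L=4
Step 2: N_G=0, N_B=4, N_E=0, L=4
Step 3: N_G=0, N_B=4, N_E=0, L=4
Step 4: N_G=0, N_B=4, N_E=0, L=4


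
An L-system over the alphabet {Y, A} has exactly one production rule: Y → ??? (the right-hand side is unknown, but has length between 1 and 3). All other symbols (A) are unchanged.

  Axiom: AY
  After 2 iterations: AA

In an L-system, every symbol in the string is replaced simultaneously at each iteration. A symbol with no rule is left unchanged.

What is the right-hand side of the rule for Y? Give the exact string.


Trying Y → A:
  Step 0: AY
  Step 1: AA
  Step 2: AA
Matches the given result.

Answer: A


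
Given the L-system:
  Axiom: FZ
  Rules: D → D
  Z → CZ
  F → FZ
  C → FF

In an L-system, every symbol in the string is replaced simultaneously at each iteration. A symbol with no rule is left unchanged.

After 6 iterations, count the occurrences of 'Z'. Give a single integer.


Step 0: FZ  (1 'Z')
Step 1: FZCZ  (2 'Z')
Step 2: FZCZFFCZ  (3 'Z')
Step 3: FZCZFFCZFZFZFFCZ  (6 'Z')
Step 4: FZCZFFCZFZFZFFCZFZCZFZCZFZFZFFCZ  (13 'Z')
Step 5: FZCZFFCZFZFZFFCZFZCZFZCZFZFZFFCZFZCZFFCZFZCZFFCZFZCZFZCZFZFZFFCZ  (26 'Z')
Step 6: FZCZFFCZFZFZFFCZFZCZFZCZFZFZFFCZFZCZFFCZFZCZFFCZFZCZFZCZFZFZFFCZFZCZFFCZFZFZFFCZFZCZFFCZFZFZFFCZFZCZFFCZFZCZFFCZFZCZFZCZFZFZFFCZ  (51 'Z')

Answer: 51


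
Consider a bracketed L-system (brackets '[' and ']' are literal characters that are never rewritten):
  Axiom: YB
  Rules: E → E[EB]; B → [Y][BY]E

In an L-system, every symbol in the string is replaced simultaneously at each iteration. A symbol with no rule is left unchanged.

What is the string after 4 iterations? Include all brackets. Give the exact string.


Answer: Y[Y][[Y][[Y][[Y][BY]EY]E[EB]Y]E[EB][E[EB][Y][BY]E]Y]E[EB][E[EB][Y][BY]E][E[EB][E[EB][Y][BY]E][Y][[Y][BY]EY]E[EB]]

Derivation:
Step 0: YB
Step 1: Y[Y][BY]E
Step 2: Y[Y][[Y][BY]EY]E[EB]
Step 3: Y[Y][[Y][[Y][BY]EY]E[EB]Y]E[EB][E[EB][Y][BY]E]
Step 4: Y[Y][[Y][[Y][[Y][BY]EY]E[EB]Y]E[EB][E[EB][Y][BY]E]Y]E[EB][E[EB][Y][BY]E][E[EB][E[EB][Y][BY]E][Y][[Y][BY]EY]E[EB]]


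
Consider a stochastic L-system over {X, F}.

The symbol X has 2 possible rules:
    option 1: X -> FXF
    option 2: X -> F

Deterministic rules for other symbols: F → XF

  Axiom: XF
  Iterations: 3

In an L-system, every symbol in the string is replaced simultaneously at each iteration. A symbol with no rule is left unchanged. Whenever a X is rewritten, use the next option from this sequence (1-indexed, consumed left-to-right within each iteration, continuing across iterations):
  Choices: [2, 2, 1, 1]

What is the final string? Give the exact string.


Step 0: XF
Step 1: FXF  (used choices [2])
Step 2: XFFXF  (used choices [2])
Step 3: FXFXFXFFXFXF  (used choices [1, 1])

Answer: FXFXFXFFXFXF


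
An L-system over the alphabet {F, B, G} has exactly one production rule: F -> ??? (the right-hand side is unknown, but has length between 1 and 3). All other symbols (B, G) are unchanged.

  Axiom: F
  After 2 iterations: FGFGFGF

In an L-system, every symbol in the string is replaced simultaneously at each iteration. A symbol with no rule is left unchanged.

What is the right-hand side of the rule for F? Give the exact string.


Trying F -> FGF:
  Step 0: F
  Step 1: FGF
  Step 2: FGFGFGF
Matches the given result.

Answer: FGF


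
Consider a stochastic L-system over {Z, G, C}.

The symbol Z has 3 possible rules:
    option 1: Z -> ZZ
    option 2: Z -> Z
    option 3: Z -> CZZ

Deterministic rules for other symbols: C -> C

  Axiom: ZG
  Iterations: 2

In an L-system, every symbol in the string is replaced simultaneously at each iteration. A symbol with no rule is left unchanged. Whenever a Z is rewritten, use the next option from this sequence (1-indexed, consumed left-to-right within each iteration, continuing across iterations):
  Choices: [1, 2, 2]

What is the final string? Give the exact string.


Step 0: ZG
Step 1: ZZG  (used choices [1])
Step 2: ZZG  (used choices [2, 2])

Answer: ZZG


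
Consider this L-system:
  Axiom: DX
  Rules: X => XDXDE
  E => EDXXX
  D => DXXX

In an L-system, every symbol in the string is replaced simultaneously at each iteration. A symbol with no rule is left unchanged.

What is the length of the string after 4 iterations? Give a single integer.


Step 0: length = 2
Step 1: length = 9
Step 2: length = 42
Step 3: length = 196
Step 4: length = 916

Answer: 916


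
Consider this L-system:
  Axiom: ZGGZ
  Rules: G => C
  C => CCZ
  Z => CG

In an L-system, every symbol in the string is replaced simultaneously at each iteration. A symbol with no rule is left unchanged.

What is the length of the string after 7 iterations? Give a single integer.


Step 0: length = 4
Step 1: length = 6
Step 2: length = 14
Step 3: length = 38
Step 4: length = 96
Step 5: length = 244
Step 6: length = 622
Step 7: length = 1584

Answer: 1584


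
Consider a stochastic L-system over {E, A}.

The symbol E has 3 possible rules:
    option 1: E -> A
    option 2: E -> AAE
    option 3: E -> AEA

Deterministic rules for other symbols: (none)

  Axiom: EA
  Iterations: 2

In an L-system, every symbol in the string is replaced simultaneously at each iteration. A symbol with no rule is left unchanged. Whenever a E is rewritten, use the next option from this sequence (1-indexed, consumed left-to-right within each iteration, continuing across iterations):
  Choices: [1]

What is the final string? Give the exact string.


Answer: AA

Derivation:
Step 0: EA
Step 1: AA  (used choices [1])
Step 2: AA  (used choices [])


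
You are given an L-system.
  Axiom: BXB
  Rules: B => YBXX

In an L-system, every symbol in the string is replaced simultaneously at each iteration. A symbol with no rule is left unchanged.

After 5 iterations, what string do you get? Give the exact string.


Step 0: BXB
Step 1: YBXXXYBXX
Step 2: YYBXXXXXYYBXXXX
Step 3: YYYBXXXXXXXYYYBXXXXXX
Step 4: YYYYBXXXXXXXXXYYYYBXXXXXXXX
Step 5: YYYYYBXXXXXXXXXXXYYYYYBXXXXXXXXXX

Answer: YYYYYBXXXXXXXXXXXYYYYYBXXXXXXXXXX


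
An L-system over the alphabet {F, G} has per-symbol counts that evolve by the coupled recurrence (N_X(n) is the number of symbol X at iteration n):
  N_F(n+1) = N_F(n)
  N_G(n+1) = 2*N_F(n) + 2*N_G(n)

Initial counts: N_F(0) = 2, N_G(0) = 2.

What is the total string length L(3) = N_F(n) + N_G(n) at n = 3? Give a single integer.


Answer: 46

Derivation:
Step 0: N_F=2, N_G=2, L=4
Step 1: N_F=2, N_G=8, L=10
Step 2: N_F=2, N_G=20, L=22
Step 3: N_F=2, N_G=44, L=46


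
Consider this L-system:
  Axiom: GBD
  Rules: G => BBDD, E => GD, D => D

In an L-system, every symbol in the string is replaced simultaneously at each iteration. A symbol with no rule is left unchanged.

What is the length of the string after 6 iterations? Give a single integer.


Answer: 6

Derivation:
Step 0: length = 3
Step 1: length = 6
Step 2: length = 6
Step 3: length = 6
Step 4: length = 6
Step 5: length = 6
Step 6: length = 6


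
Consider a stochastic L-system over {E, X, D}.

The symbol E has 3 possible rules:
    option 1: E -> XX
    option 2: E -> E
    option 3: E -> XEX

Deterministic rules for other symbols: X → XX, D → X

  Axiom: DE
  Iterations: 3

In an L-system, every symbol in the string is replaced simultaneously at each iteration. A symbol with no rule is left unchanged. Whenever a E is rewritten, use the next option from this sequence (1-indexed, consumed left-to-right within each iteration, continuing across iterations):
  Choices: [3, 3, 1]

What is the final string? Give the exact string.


Step 0: DE
Step 1: XXEX  (used choices [3])
Step 2: XXXXXEXXX  (used choices [3])
Step 3: XXXXXXXXXXXXXXXXXX  (used choices [1])

Answer: XXXXXXXXXXXXXXXXXX


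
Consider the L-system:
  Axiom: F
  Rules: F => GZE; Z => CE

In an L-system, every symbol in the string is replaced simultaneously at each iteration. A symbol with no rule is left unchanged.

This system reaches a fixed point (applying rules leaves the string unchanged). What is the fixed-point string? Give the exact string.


Step 0: F
Step 1: GZE
Step 2: GCEE
Step 3: GCEE  (unchanged — fixed point at step 2)

Answer: GCEE


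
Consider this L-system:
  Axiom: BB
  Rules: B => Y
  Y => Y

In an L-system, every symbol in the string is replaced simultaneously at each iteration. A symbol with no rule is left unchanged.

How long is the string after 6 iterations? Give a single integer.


Answer: 2

Derivation:
Step 0: length = 2
Step 1: length = 2
Step 2: length = 2
Step 3: length = 2
Step 4: length = 2
Step 5: length = 2
Step 6: length = 2


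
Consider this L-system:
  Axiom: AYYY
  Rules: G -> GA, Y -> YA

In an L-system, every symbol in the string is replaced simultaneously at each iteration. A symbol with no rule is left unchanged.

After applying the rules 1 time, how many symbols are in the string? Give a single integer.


Answer: 7

Derivation:
Step 0: length = 4
Step 1: length = 7


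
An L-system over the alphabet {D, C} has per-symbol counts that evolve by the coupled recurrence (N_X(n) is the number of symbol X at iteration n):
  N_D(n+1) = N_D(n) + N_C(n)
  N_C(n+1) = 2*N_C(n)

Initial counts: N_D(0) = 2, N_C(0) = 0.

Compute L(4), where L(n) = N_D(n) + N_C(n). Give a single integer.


Step 0: N_D=2, N_C=0, L=2
Step 1: N_D=2, N_C=0, L=2
Step 2: N_D=2, N_C=0, L=2
Step 3: N_D=2, N_C=0, L=2
Step 4: N_D=2, N_C=0, L=2

Answer: 2


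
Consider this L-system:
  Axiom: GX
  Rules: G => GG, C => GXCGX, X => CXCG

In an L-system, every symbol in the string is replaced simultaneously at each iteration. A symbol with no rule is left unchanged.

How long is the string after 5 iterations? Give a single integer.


Answer: 586

Derivation:
Step 0: length = 2
Step 1: length = 6
Step 2: length = 20
Step 3: length = 62
Step 4: length = 192
Step 5: length = 586


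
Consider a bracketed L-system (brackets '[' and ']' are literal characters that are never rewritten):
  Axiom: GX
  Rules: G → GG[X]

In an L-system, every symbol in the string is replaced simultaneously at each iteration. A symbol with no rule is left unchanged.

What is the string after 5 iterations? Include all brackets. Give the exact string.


Step 0: GX
Step 1: GG[X]X
Step 2: GG[X]GG[X][X]X
Step 3: GG[X]GG[X][X]GG[X]GG[X][X][X]X
Step 4: GG[X]GG[X][X]GG[X]GG[X][X][X]GG[X]GG[X][X]GG[X]GG[X][X][X][X]X
Step 5: GG[X]GG[X][X]GG[X]GG[X][X][X]GG[X]GG[X][X]GG[X]GG[X][X][X][X]GG[X]GG[X][X]GG[X]GG[X][X][X]GG[X]GG[X][X]GG[X]GG[X][X][X][X][X]X

Answer: GG[X]GG[X][X]GG[X]GG[X][X][X]GG[X]GG[X][X]GG[X]GG[X][X][X][X]GG[X]GG[X][X]GG[X]GG[X][X][X]GG[X]GG[X][X]GG[X]GG[X][X][X][X][X]X


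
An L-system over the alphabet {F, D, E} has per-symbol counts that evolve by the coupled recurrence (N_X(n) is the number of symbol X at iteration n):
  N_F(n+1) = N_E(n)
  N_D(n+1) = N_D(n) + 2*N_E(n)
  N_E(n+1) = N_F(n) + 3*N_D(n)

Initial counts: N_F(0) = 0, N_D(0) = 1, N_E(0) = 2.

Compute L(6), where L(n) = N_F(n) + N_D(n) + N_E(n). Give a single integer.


Step 0: N_F=0, N_D=1, N_E=2, L=3
Step 1: N_F=2, N_D=5, N_E=3, L=10
Step 2: N_F=3, N_D=11, N_E=17, L=31
Step 3: N_F=17, N_D=45, N_E=36, L=98
Step 4: N_F=36, N_D=117, N_E=152, L=305
Step 5: N_F=152, N_D=421, N_E=387, L=960
Step 6: N_F=387, N_D=1195, N_E=1415, L=2997

Answer: 2997


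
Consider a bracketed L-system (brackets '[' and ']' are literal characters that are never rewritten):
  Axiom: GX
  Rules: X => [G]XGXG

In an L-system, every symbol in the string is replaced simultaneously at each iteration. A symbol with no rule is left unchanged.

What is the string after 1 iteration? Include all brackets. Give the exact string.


Answer: G[G]XGXG

Derivation:
Step 0: GX
Step 1: G[G]XGXG


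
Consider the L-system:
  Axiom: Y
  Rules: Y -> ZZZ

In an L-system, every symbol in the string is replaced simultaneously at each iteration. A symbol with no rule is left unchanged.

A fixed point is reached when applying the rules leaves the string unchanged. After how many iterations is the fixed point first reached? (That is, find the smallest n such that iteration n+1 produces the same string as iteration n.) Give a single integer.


Answer: 1

Derivation:
Step 0: Y
Step 1: ZZZ
Step 2: ZZZ  (unchanged — fixed point at step 1)


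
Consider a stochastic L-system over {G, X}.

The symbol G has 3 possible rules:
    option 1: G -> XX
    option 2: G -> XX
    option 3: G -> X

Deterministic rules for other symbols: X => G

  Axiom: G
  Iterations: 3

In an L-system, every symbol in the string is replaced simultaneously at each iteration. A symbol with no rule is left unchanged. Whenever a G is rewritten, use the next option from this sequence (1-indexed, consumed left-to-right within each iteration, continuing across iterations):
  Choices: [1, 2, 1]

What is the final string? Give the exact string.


Step 0: G
Step 1: XX  (used choices [1])
Step 2: GG  (used choices [])
Step 3: XXXX  (used choices [2, 1])

Answer: XXXX


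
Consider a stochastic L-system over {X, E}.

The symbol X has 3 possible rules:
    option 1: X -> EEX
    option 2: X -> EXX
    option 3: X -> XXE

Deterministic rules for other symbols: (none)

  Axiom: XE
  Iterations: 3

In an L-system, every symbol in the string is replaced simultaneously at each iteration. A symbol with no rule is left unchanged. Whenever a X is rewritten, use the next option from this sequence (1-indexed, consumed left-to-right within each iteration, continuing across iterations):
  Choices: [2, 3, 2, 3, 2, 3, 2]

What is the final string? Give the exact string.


Step 0: XE
Step 1: EXXE  (used choices [2])
Step 2: EXXEEXXE  (used choices [3, 2])
Step 3: EXXEEXXEEXXEEXXE  (used choices [3, 2, 3, 2])

Answer: EXXEEXXEEXXEEXXE


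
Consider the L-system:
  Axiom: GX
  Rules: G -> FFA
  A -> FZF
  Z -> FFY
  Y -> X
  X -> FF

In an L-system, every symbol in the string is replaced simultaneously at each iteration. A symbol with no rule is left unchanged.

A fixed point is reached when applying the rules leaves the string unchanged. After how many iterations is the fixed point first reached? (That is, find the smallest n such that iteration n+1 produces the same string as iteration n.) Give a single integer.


Answer: 5

Derivation:
Step 0: GX
Step 1: FFAFF
Step 2: FFFZFFF
Step 3: FFFFFYFFF
Step 4: FFFFFXFFF
Step 5: FFFFFFFFFF
Step 6: FFFFFFFFFF  (unchanged — fixed point at step 5)


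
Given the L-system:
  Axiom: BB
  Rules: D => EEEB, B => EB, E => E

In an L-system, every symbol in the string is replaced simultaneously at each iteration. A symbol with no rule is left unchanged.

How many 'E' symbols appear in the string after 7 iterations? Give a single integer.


Step 0: BB  (0 'E')
Step 1: EBEB  (2 'E')
Step 2: EEBEEB  (4 'E')
Step 3: EEEBEEEB  (6 'E')
Step 4: EEEEBEEEEB  (8 'E')
Step 5: EEEEEBEEEEEB  (10 'E')
Step 6: EEEEEEBEEEEEEB  (12 'E')
Step 7: EEEEEEEBEEEEEEEB  (14 'E')

Answer: 14


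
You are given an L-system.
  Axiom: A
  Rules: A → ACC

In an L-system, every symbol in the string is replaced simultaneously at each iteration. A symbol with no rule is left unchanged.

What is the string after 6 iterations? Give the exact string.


Answer: ACCCCCCCCCCCC

Derivation:
Step 0: A
Step 1: ACC
Step 2: ACCCC
Step 3: ACCCCCC
Step 4: ACCCCCCCC
Step 5: ACCCCCCCCCC
Step 6: ACCCCCCCCCCCC


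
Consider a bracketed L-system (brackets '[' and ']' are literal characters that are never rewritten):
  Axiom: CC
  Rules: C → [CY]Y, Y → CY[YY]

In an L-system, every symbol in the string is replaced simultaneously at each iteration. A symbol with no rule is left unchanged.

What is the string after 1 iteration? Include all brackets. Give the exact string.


Answer: [CY]Y[CY]Y

Derivation:
Step 0: CC
Step 1: [CY]Y[CY]Y


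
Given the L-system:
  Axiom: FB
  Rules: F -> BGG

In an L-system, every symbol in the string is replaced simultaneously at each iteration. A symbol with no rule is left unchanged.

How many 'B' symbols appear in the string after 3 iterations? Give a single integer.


Answer: 2

Derivation:
Step 0: FB  (1 'B')
Step 1: BGGB  (2 'B')
Step 2: BGGB  (2 'B')
Step 3: BGGB  (2 'B')


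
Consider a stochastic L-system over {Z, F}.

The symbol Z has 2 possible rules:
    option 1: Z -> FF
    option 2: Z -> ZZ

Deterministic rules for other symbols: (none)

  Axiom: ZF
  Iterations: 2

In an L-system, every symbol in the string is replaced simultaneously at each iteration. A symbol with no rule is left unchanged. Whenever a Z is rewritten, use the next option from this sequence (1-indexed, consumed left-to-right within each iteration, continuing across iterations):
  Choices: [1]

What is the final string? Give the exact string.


Step 0: ZF
Step 1: FFF  (used choices [1])
Step 2: FFF  (used choices [])

Answer: FFF


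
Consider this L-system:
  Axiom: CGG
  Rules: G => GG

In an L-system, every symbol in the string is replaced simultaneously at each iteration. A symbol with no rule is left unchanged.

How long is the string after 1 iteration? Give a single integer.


Step 0: length = 3
Step 1: length = 5

Answer: 5


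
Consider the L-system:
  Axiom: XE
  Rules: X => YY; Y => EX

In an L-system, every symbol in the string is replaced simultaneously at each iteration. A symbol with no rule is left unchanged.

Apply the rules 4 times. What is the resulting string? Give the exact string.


Step 0: XE
Step 1: YYE
Step 2: EXEXE
Step 3: EYYEYYE
Step 4: EEXEXEEXEXE

Answer: EEXEXEEXEXE


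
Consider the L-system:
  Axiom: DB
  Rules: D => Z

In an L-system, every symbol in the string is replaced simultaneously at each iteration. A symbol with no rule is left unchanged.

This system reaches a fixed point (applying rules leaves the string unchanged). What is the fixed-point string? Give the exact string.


Step 0: DB
Step 1: ZB
Step 2: ZB  (unchanged — fixed point at step 1)

Answer: ZB


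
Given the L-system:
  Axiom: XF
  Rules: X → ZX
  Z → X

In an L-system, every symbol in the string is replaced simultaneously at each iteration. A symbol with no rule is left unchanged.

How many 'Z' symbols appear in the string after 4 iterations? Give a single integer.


Answer: 3

Derivation:
Step 0: XF  (0 'Z')
Step 1: ZXF  (1 'Z')
Step 2: XZXF  (1 'Z')
Step 3: ZXXZXF  (2 'Z')
Step 4: XZXZXXZXF  (3 'Z')


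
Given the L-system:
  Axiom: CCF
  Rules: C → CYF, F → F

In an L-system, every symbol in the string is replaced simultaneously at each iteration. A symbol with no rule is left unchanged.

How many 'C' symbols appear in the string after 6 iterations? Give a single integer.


Answer: 2

Derivation:
Step 0: CCF  (2 'C')
Step 1: CYFCYFF  (2 'C')
Step 2: CYFYFCYFYFF  (2 'C')
Step 3: CYFYFYFCYFYFYFF  (2 'C')
Step 4: CYFYFYFYFCYFYFYFYFF  (2 'C')
Step 5: CYFYFYFYFYFCYFYFYFYFYFF  (2 'C')
Step 6: CYFYFYFYFYFYFCYFYFYFYFYFYFF  (2 'C')


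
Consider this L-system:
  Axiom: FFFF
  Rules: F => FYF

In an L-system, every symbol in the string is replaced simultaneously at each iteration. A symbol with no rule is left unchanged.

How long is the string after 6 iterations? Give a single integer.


Answer: 508

Derivation:
Step 0: length = 4
Step 1: length = 12
Step 2: length = 28
Step 3: length = 60
Step 4: length = 124
Step 5: length = 252
Step 6: length = 508


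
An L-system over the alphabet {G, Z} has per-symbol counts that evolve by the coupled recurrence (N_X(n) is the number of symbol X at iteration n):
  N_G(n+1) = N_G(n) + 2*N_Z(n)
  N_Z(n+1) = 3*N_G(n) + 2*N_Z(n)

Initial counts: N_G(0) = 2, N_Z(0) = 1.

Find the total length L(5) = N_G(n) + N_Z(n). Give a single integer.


Step 0: N_G=2, N_Z=1, L=3
Step 1: N_G=4, N_Z=8, L=12
Step 2: N_G=20, N_Z=28, L=48
Step 3: N_G=76, N_Z=116, L=192
Step 4: N_G=308, N_Z=460, L=768
Step 5: N_G=1228, N_Z=1844, L=3072

Answer: 3072
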